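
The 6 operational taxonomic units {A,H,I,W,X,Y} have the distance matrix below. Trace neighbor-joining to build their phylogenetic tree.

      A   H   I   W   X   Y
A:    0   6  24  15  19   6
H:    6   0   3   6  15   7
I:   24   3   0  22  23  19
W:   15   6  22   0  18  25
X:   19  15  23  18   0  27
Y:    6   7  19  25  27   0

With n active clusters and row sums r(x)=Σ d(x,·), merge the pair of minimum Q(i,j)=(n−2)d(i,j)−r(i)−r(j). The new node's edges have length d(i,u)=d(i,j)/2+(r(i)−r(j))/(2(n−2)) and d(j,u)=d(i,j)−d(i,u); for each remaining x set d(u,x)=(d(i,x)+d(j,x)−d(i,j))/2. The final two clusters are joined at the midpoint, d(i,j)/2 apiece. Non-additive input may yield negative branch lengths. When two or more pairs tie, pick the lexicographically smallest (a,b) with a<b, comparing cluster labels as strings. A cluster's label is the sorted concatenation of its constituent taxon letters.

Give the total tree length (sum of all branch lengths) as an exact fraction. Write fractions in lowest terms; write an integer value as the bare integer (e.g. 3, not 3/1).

79/2

iteration 1: select A,Y (d=6, Q=-130); attach at lengths (5/4, 19/4); label the merged cluster AY
  updated: d(AY,H)=7/2, d(AY,I)=37/2, d(AY,W)=17, d(AY,X)=20
iteration 2: select H,I (d=3, Q=-85); attach at lengths (-5, 8); label the merged cluster HI
  updated: d(AY,HI)=19/2, d(HI,W)=25/2, d(HI,X)=35/2
iteration 3: select AY,HI (d=19/2, Q=-67); attach at lengths (13/2, 3); label the merged cluster AHIY
  updated: d(AHIY,W)=10, d(AHIY,X)=14
iteration 4: select AHIY,W (d=10, Q=-42); attach at lengths (3, 7); label the merged cluster AHIWY
  updated: d(AHIWY,X)=11
iteration 5: select AHIWY,X (d=11); attach at lengths (11/2, 11/2); label the merged cluster AHIWXY
final tree: ((((A:5/4,Y:19/4):13/2,(H:-5,I:8):3):3,W:7):11/2,X:11/2)
total length: 79/2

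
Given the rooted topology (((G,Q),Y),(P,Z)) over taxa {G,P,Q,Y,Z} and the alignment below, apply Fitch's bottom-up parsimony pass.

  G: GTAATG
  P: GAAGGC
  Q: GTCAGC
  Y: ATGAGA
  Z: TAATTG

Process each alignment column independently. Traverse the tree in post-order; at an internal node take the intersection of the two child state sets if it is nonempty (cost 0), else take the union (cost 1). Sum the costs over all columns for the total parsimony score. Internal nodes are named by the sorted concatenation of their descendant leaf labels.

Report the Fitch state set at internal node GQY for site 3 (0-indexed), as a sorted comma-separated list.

site 0, node GQ: G={G} ∩ Q={G} → {G} (+0)
site 0, node GQY: GQ={G} ∪ Y={A} → {A,G} (+1)
site 0, node PZ: P={G} ∪ Z={T} → {G,T} (+1)
site 0, node GPQYZ: GQY={A,G} ∩ PZ={G,T} → {G} (+0)
site 1, node GQ: G={T} ∩ Q={T} → {T} (+0)
site 1, node GQY: GQ={T} ∩ Y={T} → {T} (+0)
site 1, node PZ: P={A} ∩ Z={A} → {A} (+0)
site 1, node GPQYZ: GQY={T} ∪ PZ={A} → {A,T} (+1)
site 2, node GQ: G={A} ∪ Q={C} → {A,C} (+1)
site 2, node GQY: GQ={A,C} ∪ Y={G} → {A,C,G} (+1)
site 2, node PZ: P={A} ∩ Z={A} → {A} (+0)
site 2, node GPQYZ: GQY={A,C,G} ∩ PZ={A} → {A} (+0)
site 3, node GQ: G={A} ∩ Q={A} → {A} (+0)
site 3, node GQY: GQ={A} ∩ Y={A} → {A} (+0)
site 3, node PZ: P={G} ∪ Z={T} → {G,T} (+1)
site 3, node GPQYZ: GQY={A} ∪ PZ={G,T} → {A,G,T} (+1)
site 4, node GQ: G={T} ∪ Q={G} → {G,T} (+1)
site 4, node GQY: GQ={G,T} ∩ Y={G} → {G} (+0)
site 4, node PZ: P={G} ∪ Z={T} → {G,T} (+1)
site 4, node GPQYZ: GQY={G} ∩ PZ={G,T} → {G} (+0)
site 5, node GQ: G={G} ∪ Q={C} → {C,G} (+1)
site 5, node GQY: GQ={C,G} ∪ Y={A} → {A,C,G} (+1)
site 5, node PZ: P={C} ∪ Z={G} → {C,G} (+1)
site 5, node GPQYZ: GQY={A,C,G} ∩ PZ={C,G} → {C,G} (+0)
per-site changes: [2, 1, 2, 2, 2, 3]; total = 12

A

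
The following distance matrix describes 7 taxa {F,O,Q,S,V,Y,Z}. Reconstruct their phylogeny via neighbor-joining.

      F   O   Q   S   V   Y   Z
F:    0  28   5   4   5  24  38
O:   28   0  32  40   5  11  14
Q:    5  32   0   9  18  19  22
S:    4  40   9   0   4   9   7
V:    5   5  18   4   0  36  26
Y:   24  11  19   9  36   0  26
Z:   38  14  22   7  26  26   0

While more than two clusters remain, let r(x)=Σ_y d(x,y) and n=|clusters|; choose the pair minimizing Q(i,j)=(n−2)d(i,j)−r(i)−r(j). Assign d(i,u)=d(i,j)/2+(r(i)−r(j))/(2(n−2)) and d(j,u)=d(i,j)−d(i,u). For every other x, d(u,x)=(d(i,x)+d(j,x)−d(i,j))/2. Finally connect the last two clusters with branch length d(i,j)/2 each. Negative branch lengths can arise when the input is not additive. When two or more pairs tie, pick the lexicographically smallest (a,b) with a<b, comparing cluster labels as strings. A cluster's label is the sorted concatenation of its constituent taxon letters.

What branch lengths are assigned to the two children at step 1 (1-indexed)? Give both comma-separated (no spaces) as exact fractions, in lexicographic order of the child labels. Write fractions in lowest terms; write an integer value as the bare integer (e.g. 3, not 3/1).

iteration 1: select O,Y (d=11, Q=-200); attach at lengths (6, 5); label the merged cluster OY
  updated: d(F,OY)=41/2, d(OY,Q)=20, d(OY,S)=19, d(OY,V)=15, d(OY,Z)=29/2
iteration 2: select OY,Z (d=29/2, Q=-277/2); attach at lengths (79/16, 153/16); label the merged cluster OYZ
  updated: d(F,OYZ)=22, d(OYZ,Q)=55/4, d(OYZ,S)=23/4, d(OYZ,V)=53/4
iteration 3: select F,Q (d=5, Q=-267/4); attach at lengths (7/8, 33/8); label the merged cluster FQ
  updated: d(FQ,OYZ)=123/8, d(FQ,S)=4, d(FQ,V)=9
iteration 4: select FQ,V (d=9, Q=-293/8); attach at lengths (161/32, 127/32); label the merged cluster FQV
  updated: d(FQV,OYZ)=157/16, d(FQV,S)=-1/2
iteration 5: select FQV,OYZ (d=157/16, Q=-241/16); attach at lengths (57/32, 257/32); label the merged cluster FOQVYZ
  updated: d(FOQVYZ,S)=-73/32
iteration 6: select FOQVYZ,S (d=-73/32); attach at lengths (-73/64, -73/64); label the merged cluster FOQSVYZ
final tree: ((((F:7/8,Q:33/8):161/32,V:127/32):57/32,((O:6,Y:5):79/16,Z:153/16):257/32):-73/64,S:-73/64)
total length: 1505/32

6,5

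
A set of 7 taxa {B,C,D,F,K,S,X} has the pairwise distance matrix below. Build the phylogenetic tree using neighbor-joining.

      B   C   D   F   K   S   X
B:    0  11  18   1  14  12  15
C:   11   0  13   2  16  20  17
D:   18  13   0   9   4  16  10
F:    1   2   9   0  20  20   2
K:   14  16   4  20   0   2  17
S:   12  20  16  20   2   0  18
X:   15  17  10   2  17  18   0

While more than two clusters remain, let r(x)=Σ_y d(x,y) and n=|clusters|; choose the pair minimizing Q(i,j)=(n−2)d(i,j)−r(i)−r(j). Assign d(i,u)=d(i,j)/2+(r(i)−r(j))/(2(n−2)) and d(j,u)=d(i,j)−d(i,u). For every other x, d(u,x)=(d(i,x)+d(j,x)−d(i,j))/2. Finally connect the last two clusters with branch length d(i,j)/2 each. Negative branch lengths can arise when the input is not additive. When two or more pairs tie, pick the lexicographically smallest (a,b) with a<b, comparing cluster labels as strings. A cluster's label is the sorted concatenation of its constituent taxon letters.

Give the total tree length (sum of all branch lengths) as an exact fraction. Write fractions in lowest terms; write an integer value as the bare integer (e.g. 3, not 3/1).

1. join K+S (d=2, Q=-151) ⇒ KS; edges |K|=-1/2, |S|=5/2
  updated: d(B,KS)=12, d(C,KS)=17, d(D,KS)=9, d(F,KS)=19, d(KS,X)=33/2
2. join D+KS (d=9, Q=-193/2) ⇒ DKS; edges |D|=43/16, |KS|=101/16
  updated: d(B,DKS)=21/2, d(C,DKS)=21/2, d(DKS,F)=19/2, d(DKS,X)=35/4
3. join DKS+X (d=35/4, Q=-223/4) ⇒ DKSX; edges |DKS|=91/24, |X|=119/24
  updated: d(B,DKSX)=67/8, d(C,DKSX)=75/8, d(DKSX,F)=11/8
4. join B+DKSX (d=67/8, Q=-91/4) ⇒ BDKSX; edges |B|=9/2, |DKSX|=31/8
  updated: d(BDKSX,C)=6, d(BDKSX,F)=-3
5. join BDKSX+C (d=6, Q=-5) ⇒ BCDKSX; edges |BDKSX|=1/2, |C|=11/2
  updated: d(BCDKSX,F)=-7/2
6. join BCDKSX+F (d=-7/2) ⇒ BCDFKSX; edges |BCDKSX|=-7/4, |F|=-7/4
final tree: (((B:9/2,((D:43/16,(K:-1/2,S:5/2):101/16):91/24,X:119/24):31/8):1/2,C:11/2):-7/4,F:-7/4)
total length: 245/8

245/8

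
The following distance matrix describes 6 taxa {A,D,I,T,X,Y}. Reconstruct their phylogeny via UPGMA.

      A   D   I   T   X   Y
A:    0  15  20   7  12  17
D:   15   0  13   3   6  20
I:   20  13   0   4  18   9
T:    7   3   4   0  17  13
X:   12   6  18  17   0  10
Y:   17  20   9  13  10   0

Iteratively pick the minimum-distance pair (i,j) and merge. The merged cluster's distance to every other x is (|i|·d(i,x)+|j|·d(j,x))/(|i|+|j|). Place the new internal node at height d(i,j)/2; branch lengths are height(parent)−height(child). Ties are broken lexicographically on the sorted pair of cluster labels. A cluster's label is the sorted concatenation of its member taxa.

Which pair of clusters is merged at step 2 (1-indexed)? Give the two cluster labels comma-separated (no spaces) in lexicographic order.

iteration 1: select D,T (d=3); attach at lengths (3/2, 3/2); label the merged cluster DT
  updated: d(A,DT)=11, d(DT,I)=17/2, d(DT,X)=23/2, d(DT,Y)=33/2
iteration 2: select DT,I (d=17/2); attach at lengths (11/4, 17/4); label the merged cluster DIT
  updated: d(A,DIT)=14, d(DIT,X)=41/3, d(DIT,Y)=14
iteration 3: select X,Y (d=10); attach at lengths (5, 5); label the merged cluster XY
  updated: d(A,XY)=29/2, d(DIT,XY)=83/6
iteration 4: select DIT,XY (d=83/6); attach at lengths (8/3, 23/12); label the merged cluster DITXY
  updated: d(A,DITXY)=71/5
iteration 5: select A,DITXY (d=71/5); attach at lengths (71/10, 11/60); label the merged cluster ADITXY
final tree: (A:71/10,(((D:3/2,T:3/2):11/4,I:17/4):8/3,(X:5,Y:5):23/12):11/60)
total length: 478/15

DT,I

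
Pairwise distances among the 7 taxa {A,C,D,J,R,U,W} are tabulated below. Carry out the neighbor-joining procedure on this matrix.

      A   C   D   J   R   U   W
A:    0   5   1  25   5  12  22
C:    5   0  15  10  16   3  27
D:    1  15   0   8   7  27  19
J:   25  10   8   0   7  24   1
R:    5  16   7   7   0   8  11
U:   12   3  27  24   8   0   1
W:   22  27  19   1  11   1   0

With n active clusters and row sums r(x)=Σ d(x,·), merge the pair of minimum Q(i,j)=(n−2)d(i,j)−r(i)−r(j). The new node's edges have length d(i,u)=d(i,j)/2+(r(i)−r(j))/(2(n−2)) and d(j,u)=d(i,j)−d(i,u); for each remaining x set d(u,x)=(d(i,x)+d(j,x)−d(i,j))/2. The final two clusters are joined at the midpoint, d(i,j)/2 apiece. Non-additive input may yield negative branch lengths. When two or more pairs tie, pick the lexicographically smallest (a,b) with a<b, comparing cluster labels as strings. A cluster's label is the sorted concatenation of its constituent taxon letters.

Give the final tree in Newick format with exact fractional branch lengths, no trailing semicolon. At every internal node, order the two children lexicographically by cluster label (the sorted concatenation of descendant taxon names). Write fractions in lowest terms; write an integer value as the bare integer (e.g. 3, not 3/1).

iteration 1: select J,W (d=1, Q=-151); attach at lengths (-1/10, 11/10); label the merged cluster JW
  updated: d(A,JW)=23, d(C,JW)=18, d(D,JW)=13, d(JW,R)=17/2, d(JW,U)=12
iteration 2: select C,U (d=3, Q=-107); attach at lengths (7/8, 17/8); label the merged cluster CU
  updated: d(A,CU)=7, d(CU,D)=39/2, d(CU,JW)=27/2, d(CU,R)=21/2
iteration 3: select A,D (d=1, Q=-147/2); attach at lengths (-1/4, 5/4); label the merged cluster AD
  updated: d(AD,CU)=51/4, d(AD,JW)=35/2, d(AD,R)=11/2
iteration 4: select AD,R (d=11/2, Q=-197/4); attach at lengths (89/16, -1/16); label the merged cluster ADR
  updated: d(ADR,CU)=71/8, d(ADR,JW)=41/4
iteration 5: select ADR,CU (d=71/8, Q=-261/8); attach at lengths (45/16, 97/16); label the merged cluster ACDRU
  updated: d(ACDRU,JW)=119/16
iteration 6: select ACDRU,JW (d=119/16); attach at lengths (119/32, 119/32); label the merged cluster ACDJRUW
final tree: ((((A:-1/4,D:5/4):89/16,R:-1/16):45/16,(C:7/8,U:17/8):97/16):119/32,(J:-1/10,W:11/10):119/32)
total length: 429/16

((((A:-1/4,D:5/4):89/16,R:-1/16):45/16,(C:7/8,U:17/8):97/16):119/32,(J:-1/10,W:11/10):119/32)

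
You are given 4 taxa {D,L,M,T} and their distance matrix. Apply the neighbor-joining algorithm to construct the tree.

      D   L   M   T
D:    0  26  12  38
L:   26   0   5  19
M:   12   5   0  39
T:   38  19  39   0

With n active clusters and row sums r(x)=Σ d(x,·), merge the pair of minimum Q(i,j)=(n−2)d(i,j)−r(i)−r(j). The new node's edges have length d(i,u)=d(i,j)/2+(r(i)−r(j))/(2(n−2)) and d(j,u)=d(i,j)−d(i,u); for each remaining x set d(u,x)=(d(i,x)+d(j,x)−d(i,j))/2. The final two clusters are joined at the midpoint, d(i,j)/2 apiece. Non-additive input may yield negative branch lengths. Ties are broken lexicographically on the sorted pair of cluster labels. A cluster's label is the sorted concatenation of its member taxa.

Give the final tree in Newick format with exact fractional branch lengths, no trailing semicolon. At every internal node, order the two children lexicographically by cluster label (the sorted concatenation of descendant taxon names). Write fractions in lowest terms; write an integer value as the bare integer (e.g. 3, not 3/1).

(((D:11,M:1):23/2,L:-2):21/2,T:21/2)

1. join D+M (d=12, Q=-108) ⇒ DM; edges |D|=11, |M|=1
  updated: d(DM,L)=19/2, d(DM,T)=65/2
2. join DM+L (d=19/2, Q=-61) ⇒ DLM; edges |DM|=23/2, |L|=-2
  updated: d(DLM,T)=21
3. join DLM+T (d=21) ⇒ DLMT; edges |DLM|=21/2, |T|=21/2
final tree: (((D:11,M:1):23/2,L:-2):21/2,T:21/2)
total length: 85/2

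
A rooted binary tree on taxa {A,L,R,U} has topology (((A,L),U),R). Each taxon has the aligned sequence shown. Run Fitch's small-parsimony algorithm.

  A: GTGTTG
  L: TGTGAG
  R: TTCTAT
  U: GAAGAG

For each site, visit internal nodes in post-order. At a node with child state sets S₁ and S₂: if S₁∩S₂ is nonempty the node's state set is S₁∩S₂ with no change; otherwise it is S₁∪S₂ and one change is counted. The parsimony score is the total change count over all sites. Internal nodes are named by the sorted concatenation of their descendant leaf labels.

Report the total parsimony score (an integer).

11

site 0, node AL: A={G} ∪ L={T} → {G,T} (+1)
site 0, node ALU: AL={G,T} ∩ U={G} → {G} (+0)
site 0, node ALRU: ALU={G} ∪ R={T} → {G,T} (+1)
site 1, node AL: A={T} ∪ L={G} → {G,T} (+1)
site 1, node ALU: AL={G,T} ∪ U={A} → {A,G,T} (+1)
site 1, node ALRU: ALU={A,G,T} ∩ R={T} → {T} (+0)
site 2, node AL: A={G} ∪ L={T} → {G,T} (+1)
site 2, node ALU: AL={G,T} ∪ U={A} → {A,G,T} (+1)
site 2, node ALRU: ALU={A,G,T} ∪ R={C} → {A,C,G,T} (+1)
site 3, node AL: A={T} ∪ L={G} → {G,T} (+1)
site 3, node ALU: AL={G,T} ∩ U={G} → {G} (+0)
site 3, node ALRU: ALU={G} ∪ R={T} → {G,T} (+1)
site 4, node AL: A={T} ∪ L={A} → {A,T} (+1)
site 4, node ALU: AL={A,T} ∩ U={A} → {A} (+0)
site 4, node ALRU: ALU={A} ∩ R={A} → {A} (+0)
site 5, node AL: A={G} ∩ L={G} → {G} (+0)
site 5, node ALU: AL={G} ∩ U={G} → {G} (+0)
site 5, node ALRU: ALU={G} ∪ R={T} → {G,T} (+1)
per-site changes: [2, 2, 3, 2, 1, 1]; total = 11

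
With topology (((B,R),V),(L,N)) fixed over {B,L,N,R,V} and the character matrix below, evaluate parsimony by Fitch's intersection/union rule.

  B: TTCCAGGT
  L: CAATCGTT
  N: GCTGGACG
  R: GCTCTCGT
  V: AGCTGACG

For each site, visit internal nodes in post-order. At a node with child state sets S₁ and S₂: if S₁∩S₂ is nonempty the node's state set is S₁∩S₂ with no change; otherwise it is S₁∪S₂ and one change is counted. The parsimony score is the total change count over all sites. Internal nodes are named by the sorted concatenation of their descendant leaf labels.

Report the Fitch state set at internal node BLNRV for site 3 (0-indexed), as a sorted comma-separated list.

T

[col 0] BR: children B:{T}, R:{G} ∪→ {G,T}; cost 1
[col 0] BRV: children BR:{G,T}, V:{A} ∪→ {A,G,T}; cost 1
[col 0] LN: children L:{C}, N:{G} ∪→ {C,G}; cost 1
[col 0] BLNRV: children BRV:{A,G,T}, LN:{C,G} ∩→ {G}; cost 0
[col 1] BR: children B:{T}, R:{C} ∪→ {C,T}; cost 1
[col 1] BRV: children BR:{C,T}, V:{G} ∪→ {C,G,T}; cost 1
[col 1] LN: children L:{A}, N:{C} ∪→ {A,C}; cost 1
[col 1] BLNRV: children BRV:{C,G,T}, LN:{A,C} ∩→ {C}; cost 0
[col 2] BR: children B:{C}, R:{T} ∪→ {C,T}; cost 1
[col 2] BRV: children BR:{C,T}, V:{C} ∩→ {C}; cost 0
[col 2] LN: children L:{A}, N:{T} ∪→ {A,T}; cost 1
[col 2] BLNRV: children BRV:{C}, LN:{A,T} ∪→ {A,C,T}; cost 1
[col 3] BR: children B:{C}, R:{C} ∩→ {C}; cost 0
[col 3] BRV: children BR:{C}, V:{T} ∪→ {C,T}; cost 1
[col 3] LN: children L:{T}, N:{G} ∪→ {G,T}; cost 1
[col 3] BLNRV: children BRV:{C,T}, LN:{G,T} ∩→ {T}; cost 0
[col 4] BR: children B:{A}, R:{T} ∪→ {A,T}; cost 1
[col 4] BRV: children BR:{A,T}, V:{G} ∪→ {A,G,T}; cost 1
[col 4] LN: children L:{C}, N:{G} ∪→ {C,G}; cost 1
[col 4] BLNRV: children BRV:{A,G,T}, LN:{C,G} ∩→ {G}; cost 0
[col 5] BR: children B:{G}, R:{C} ∪→ {C,G}; cost 1
[col 5] BRV: children BR:{C,G}, V:{A} ∪→ {A,C,G}; cost 1
[col 5] LN: children L:{G}, N:{A} ∪→ {A,G}; cost 1
[col 5] BLNRV: children BRV:{A,C,G}, LN:{A,G} ∩→ {A,G}; cost 0
[col 6] BR: children B:{G}, R:{G} ∩→ {G}; cost 0
[col 6] BRV: children BR:{G}, V:{C} ∪→ {C,G}; cost 1
[col 6] LN: children L:{T}, N:{C} ∪→ {C,T}; cost 1
[col 6] BLNRV: children BRV:{C,G}, LN:{C,T} ∩→ {C}; cost 0
[col 7] BR: children B:{T}, R:{T} ∩→ {T}; cost 0
[col 7] BRV: children BR:{T}, V:{G} ∪→ {G,T}; cost 1
[col 7] LN: children L:{T}, N:{G} ∪→ {G,T}; cost 1
[col 7] BLNRV: children BRV:{G,T}, LN:{G,T} ∩→ {G,T}; cost 0
per-site changes: [3, 3, 3, 2, 3, 3, 2, 2]; total = 21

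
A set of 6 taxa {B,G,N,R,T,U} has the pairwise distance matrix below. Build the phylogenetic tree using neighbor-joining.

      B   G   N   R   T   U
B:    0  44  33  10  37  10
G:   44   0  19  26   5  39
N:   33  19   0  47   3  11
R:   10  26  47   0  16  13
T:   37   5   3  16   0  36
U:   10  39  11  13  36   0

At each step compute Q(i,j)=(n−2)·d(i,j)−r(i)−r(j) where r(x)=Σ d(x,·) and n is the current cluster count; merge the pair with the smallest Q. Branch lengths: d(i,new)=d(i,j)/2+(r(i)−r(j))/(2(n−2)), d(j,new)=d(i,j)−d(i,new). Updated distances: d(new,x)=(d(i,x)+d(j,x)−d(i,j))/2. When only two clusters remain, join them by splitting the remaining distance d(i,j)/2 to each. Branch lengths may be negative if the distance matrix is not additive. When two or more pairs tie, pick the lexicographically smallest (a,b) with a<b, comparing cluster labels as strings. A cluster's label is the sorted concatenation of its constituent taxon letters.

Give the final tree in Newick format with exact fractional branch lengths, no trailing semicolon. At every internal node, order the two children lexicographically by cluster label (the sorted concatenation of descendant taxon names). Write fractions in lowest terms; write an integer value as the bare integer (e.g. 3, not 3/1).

(((B:79/16,R:81/16):101/16,((G:7,T:-2):13/3,N:25/6):297/16):3/32,U:3/32)

1. join G+T (d=5, Q=-210) ⇒ GT; edges |G|=7, |T|=-2
  updated: d(B,GT)=38, d(GT,N)=17/2, d(GT,R)=37/2, d(GT,U)=35
2. join GT+N (d=17/2, Q=-174) ⇒ GNT; edges |GT|=13/3, |N|=25/6
  updated: d(B,GNT)=125/4, d(GNT,R)=57/2, d(GNT,U)=75/4
3. join B+R (d=10, Q=-331/4) ⇒ BR; edges |B|=79/16, |R|=81/16
  updated: d(BR,GNT)=199/8, d(BR,U)=13/2
4. join BR+GNT (d=199/8, Q=-401/8) ⇒ BGNRT; edges |BR|=101/16, |GNT|=297/16
  updated: d(BGNRT,U)=3/16
5. join BGNRT+U (d=3/16) ⇒ BGNRTU; edges |BGNRT|=3/32, |U|=3/32
final tree: (((B:79/16,R:81/16):101/16,((G:7,T:-2):13/3,N:25/6):297/16):3/32,U:3/32)
total length: 777/16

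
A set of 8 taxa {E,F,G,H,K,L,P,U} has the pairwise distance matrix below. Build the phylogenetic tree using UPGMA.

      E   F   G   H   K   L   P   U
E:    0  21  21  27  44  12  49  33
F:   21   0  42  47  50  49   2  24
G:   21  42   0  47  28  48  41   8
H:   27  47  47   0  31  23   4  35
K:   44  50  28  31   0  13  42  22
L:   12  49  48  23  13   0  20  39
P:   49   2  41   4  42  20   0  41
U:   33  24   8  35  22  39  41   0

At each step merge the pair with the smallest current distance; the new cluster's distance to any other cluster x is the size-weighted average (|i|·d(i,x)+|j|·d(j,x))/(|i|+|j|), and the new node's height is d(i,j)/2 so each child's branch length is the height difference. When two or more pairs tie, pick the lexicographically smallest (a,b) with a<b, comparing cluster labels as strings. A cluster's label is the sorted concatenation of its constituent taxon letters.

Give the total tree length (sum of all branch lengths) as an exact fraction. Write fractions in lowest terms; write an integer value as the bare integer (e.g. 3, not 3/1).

iteration 1: select F,P (d=2); attach at lengths (1, 1); label the merged cluster FP
  updated: d(E,FP)=35, d(FP,G)=83/2, d(FP,H)=51/2, d(FP,K)=46, d(FP,L)=69/2, d(FP,U)=65/2
iteration 2: select G,U (d=8); attach at lengths (4, 4); label the merged cluster GU
  updated: d(E,GU)=27, d(FP,GU)=37, d(GU,H)=41, d(GU,K)=25, d(GU,L)=87/2
iteration 3: select E,L (d=12); attach at lengths (6, 6); label the merged cluster EL
  updated: d(EL,FP)=139/4, d(EL,GU)=141/4, d(EL,H)=25, d(EL,K)=57/2
iteration 4: select EL,H (d=25); attach at lengths (13/2, 25/2); label the merged cluster EHL
  updated: d(EHL,FP)=95/3, d(EHL,GU)=223/6, d(EHL,K)=88/3
iteration 5: select GU,K (d=25); attach at lengths (17/2, 25/2); label the merged cluster GKU
  updated: d(EHL,GKU)=311/9, d(FP,GKU)=40
iteration 6: select EHL,FP (d=95/3); attach at lengths (10/3, 89/6); label the merged cluster EFHLP
  updated: d(EFHLP,GKU)=551/15
iteration 7: select EFHLP,GKU (d=551/15); attach at lengths (38/15, 88/15); label the merged cluster EFGHKLPU
final tree: ((((E:6,L:6):13/2,H:25/2):10/3,(F:1,P:1):89/6):38/15,((G:4,U:4):17/2,K:25/2):88/15)
total length: 2657/30

2657/30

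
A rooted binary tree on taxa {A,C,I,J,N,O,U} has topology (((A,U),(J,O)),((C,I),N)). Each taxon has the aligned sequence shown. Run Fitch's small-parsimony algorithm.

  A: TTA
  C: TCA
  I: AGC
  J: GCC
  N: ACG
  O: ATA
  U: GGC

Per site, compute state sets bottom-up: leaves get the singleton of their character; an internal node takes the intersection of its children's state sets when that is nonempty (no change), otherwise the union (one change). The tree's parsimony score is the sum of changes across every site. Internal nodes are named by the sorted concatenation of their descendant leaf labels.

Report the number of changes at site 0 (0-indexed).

4

[col 0] AU: children A:{T}, U:{G} ∪→ {G,T}; cost 1
[col 0] JO: children J:{G}, O:{A} ∪→ {A,G}; cost 1
[col 0] AJOU: children AU:{G,T}, JO:{A,G} ∩→ {G}; cost 0
[col 0] CI: children C:{T}, I:{A} ∪→ {A,T}; cost 1
[col 0] CIN: children CI:{A,T}, N:{A} ∩→ {A}; cost 0
[col 0] ACIJNOU: children AJOU:{G}, CIN:{A} ∪→ {A,G}; cost 1
[col 1] AU: children A:{T}, U:{G} ∪→ {G,T}; cost 1
[col 1] JO: children J:{C}, O:{T} ∪→ {C,T}; cost 1
[col 1] AJOU: children AU:{G,T}, JO:{C,T} ∩→ {T}; cost 0
[col 1] CI: children C:{C}, I:{G} ∪→ {C,G}; cost 1
[col 1] CIN: children CI:{C,G}, N:{C} ∩→ {C}; cost 0
[col 1] ACIJNOU: children AJOU:{T}, CIN:{C} ∪→ {C,T}; cost 1
[col 2] AU: children A:{A}, U:{C} ∪→ {A,C}; cost 1
[col 2] JO: children J:{C}, O:{A} ∪→ {A,C}; cost 1
[col 2] AJOU: children AU:{A,C}, JO:{A,C} ∩→ {A,C}; cost 0
[col 2] CI: children C:{A}, I:{C} ∪→ {A,C}; cost 1
[col 2] CIN: children CI:{A,C}, N:{G} ∪→ {A,C,G}; cost 1
[col 2] ACIJNOU: children AJOU:{A,C}, CIN:{A,C,G} ∩→ {A,C}; cost 0
per-site changes: [4, 4, 4]; total = 12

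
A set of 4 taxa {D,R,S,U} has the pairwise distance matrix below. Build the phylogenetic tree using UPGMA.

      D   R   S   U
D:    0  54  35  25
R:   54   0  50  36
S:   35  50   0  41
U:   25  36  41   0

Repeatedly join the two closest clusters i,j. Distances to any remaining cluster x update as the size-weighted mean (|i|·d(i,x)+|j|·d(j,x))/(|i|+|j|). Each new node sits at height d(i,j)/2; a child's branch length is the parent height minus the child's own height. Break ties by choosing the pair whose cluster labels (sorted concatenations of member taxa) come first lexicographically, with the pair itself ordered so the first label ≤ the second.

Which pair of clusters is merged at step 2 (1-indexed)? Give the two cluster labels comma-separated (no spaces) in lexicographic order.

step 1: merge (D,U) at d=25; branch lengths D→25/2, U→25/2; new cluster DU
  updated: d(DU,R)=45, d(DU,S)=38
step 2: merge (DU,S) at d=38; branch lengths DU→13/2, S→19; new cluster DSU
  updated: d(DSU,R)=140/3
step 3: merge (DSU,R) at d=140/3; branch lengths DSU→13/3, R→70/3; new cluster DRSU
final tree: (((D:25/2,U:25/2):13/2,S:19):13/3,R:70/3)
total length: 469/6

DU,S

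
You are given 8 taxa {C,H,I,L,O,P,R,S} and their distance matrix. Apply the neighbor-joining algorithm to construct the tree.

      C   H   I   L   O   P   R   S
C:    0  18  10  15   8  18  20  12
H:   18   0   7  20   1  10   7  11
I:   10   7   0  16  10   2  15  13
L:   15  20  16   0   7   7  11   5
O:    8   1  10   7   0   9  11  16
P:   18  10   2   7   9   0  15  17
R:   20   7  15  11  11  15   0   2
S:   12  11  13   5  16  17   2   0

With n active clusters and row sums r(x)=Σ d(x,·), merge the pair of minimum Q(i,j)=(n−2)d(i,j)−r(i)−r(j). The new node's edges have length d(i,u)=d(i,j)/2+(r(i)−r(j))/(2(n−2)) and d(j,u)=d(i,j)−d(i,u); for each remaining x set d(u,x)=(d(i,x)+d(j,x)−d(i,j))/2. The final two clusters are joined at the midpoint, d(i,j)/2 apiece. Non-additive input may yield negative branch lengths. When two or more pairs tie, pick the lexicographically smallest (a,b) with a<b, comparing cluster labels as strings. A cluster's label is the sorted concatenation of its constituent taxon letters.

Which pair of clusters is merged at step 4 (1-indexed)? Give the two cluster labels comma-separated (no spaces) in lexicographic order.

L,RS

step 1: merge (R,S) at d=2, Q=-145; branch lengths R→17/12, S→7/12; new cluster RS
  updated: d(C,RS)=15, d(H,RS)=8, d(I,RS)=13, d(L,RS)=7, d(O,RS)=25/2, d(P,RS)=15
step 2: merge (I,P) at d=2, Q=-109; branch lengths I→7/10, P→13/10; new cluster IP
  updated: d(C,IP)=13, d(H,IP)=15/2, d(IP,L)=21/2, d(IP,O)=17/2, d(IP,RS)=13
step 3: merge (H,O) at d=1, Q=-175/2; branch lengths H→43/16, O→-27/16; new cluster HO
  updated: d(C,HO)=25/2, d(HO,IP)=15/2, d(HO,L)=13, d(HO,RS)=39/4
step 4: merge (L,RS) at d=7, Q=-277/4; branch lengths L→29/8, RS→27/8; new cluster LRS
  updated: d(C,LRS)=23/2, d(HO,LRS)=63/8, d(IP,LRS)=33/4
step 5: merge (C,LRS) at d=23/2, Q=-333/8; branch lengths C→259/32, LRS→109/32; new cluster CLRS
  updated: d(CLRS,HO)=71/16, d(CLRS,IP)=39/8
step 6: merge (CLRS,HO) at d=71/16, Q=-269/16; branch lengths CLRS→29/32, HO→113/32; new cluster CHLORS
  updated: d(CHLORS,IP)=127/32
step 7: merge (CHLORS,IP) at d=127/32; branch lengths CHLORS→127/64, IP→127/64; new cluster CHILOPRS
final tree: (((C:259/32,(L:29/8,(R:17/12,S:7/12):27/8):109/32):29/32,(H:43/16,O:-27/16):113/32):127/64,(I:7/10,P:13/10):127/64)
total length: 1021/32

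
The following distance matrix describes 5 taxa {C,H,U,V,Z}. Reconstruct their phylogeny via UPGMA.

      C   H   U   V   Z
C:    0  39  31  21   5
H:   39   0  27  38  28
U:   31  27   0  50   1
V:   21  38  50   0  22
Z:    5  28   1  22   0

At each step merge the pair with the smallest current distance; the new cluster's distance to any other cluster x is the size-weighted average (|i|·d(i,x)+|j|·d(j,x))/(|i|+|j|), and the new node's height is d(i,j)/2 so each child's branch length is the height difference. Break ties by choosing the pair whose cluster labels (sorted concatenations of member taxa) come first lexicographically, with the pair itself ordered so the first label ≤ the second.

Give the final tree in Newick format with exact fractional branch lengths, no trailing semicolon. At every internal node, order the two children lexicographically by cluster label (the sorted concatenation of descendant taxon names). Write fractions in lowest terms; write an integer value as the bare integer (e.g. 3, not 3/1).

1. join U+Z (d=1) ⇒ UZ; edges |U|=1/2, |Z|=1/2
  updated: d(C,UZ)=18, d(H,UZ)=55/2, d(UZ,V)=36
2. join C+UZ (d=18) ⇒ CUZ; edges |C|=9, |UZ|=17/2
  updated: d(CUZ,H)=94/3, d(CUZ,V)=31
3. join CUZ+V (d=31) ⇒ CUVZ; edges |CUZ|=13/2, |V|=31/2
  updated: d(CUVZ,H)=33
4. join CUVZ+H (d=33) ⇒ CHUVZ; edges |CUVZ|=1, |H|=33/2
final tree: (((C:9,(U:1/2,Z:1/2):17/2):13/2,V:31/2):1,H:33/2)
total length: 58

(((C:9,(U:1/2,Z:1/2):17/2):13/2,V:31/2):1,H:33/2)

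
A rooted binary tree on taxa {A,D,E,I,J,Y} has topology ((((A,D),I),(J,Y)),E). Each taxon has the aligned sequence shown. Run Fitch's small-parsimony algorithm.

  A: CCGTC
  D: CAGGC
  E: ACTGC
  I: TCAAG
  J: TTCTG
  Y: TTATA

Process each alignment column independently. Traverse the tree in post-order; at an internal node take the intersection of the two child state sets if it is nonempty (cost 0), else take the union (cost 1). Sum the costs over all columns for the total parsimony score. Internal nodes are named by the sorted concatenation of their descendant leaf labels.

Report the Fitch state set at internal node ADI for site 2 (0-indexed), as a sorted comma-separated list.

A,G

site 0, node AD: A={C} ∩ D={C} → {C} (+0)
site 0, node ADI: AD={C} ∪ I={T} → {C,T} (+1)
site 0, node JY: J={T} ∩ Y={T} → {T} (+0)
site 0, node ADIJY: ADI={C,T} ∩ JY={T} → {T} (+0)
site 0, node ADEIJY: ADIJY={T} ∪ E={A} → {A,T} (+1)
site 1, node AD: A={C} ∪ D={A} → {A,C} (+1)
site 1, node ADI: AD={A,C} ∩ I={C} → {C} (+0)
site 1, node JY: J={T} ∩ Y={T} → {T} (+0)
site 1, node ADIJY: ADI={C} ∪ JY={T} → {C,T} (+1)
site 1, node ADEIJY: ADIJY={C,T} ∩ E={C} → {C} (+0)
site 2, node AD: A={G} ∩ D={G} → {G} (+0)
site 2, node ADI: AD={G} ∪ I={A} → {A,G} (+1)
site 2, node JY: J={C} ∪ Y={A} → {A,C} (+1)
site 2, node ADIJY: ADI={A,G} ∩ JY={A,C} → {A} (+0)
site 2, node ADEIJY: ADIJY={A} ∪ E={T} → {A,T} (+1)
site 3, node AD: A={T} ∪ D={G} → {G,T} (+1)
site 3, node ADI: AD={G,T} ∪ I={A} → {A,G,T} (+1)
site 3, node JY: J={T} ∩ Y={T} → {T} (+0)
site 3, node ADIJY: ADI={A,G,T} ∩ JY={T} → {T} (+0)
site 3, node ADEIJY: ADIJY={T} ∪ E={G} → {G,T} (+1)
site 4, node AD: A={C} ∩ D={C} → {C} (+0)
site 4, node ADI: AD={C} ∪ I={G} → {C,G} (+1)
site 4, node JY: J={G} ∪ Y={A} → {A,G} (+1)
site 4, node ADIJY: ADI={C,G} ∩ JY={A,G} → {G} (+0)
site 4, node ADEIJY: ADIJY={G} ∪ E={C} → {C,G} (+1)
per-site changes: [2, 2, 3, 3, 3]; total = 13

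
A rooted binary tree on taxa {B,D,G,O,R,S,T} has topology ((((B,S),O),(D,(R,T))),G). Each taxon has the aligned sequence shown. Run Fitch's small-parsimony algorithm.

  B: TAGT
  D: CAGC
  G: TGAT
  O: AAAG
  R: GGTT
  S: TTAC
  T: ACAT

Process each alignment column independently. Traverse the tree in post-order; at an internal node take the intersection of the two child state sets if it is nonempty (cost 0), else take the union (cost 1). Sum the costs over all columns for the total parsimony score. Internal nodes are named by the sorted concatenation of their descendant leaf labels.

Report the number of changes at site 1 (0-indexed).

4

BS@0: {T} ∩ {T} = {T} (intersection, +0)
BOS@0: {T} ∪ {A} = {A,T} (union, +1)
RT@0: {G} ∪ {A} = {A,G} (union, +1)
DRT@0: {C} ∪ {A,G} = {A,C,G} (union, +1)
BDORST@0: {A,T} ∩ {A,C,G} = {A} (intersection, +0)
BDGORST@0: {A} ∪ {T} = {A,T} (union, +1)
BS@1: {A} ∪ {T} = {A,T} (union, +1)
BOS@1: {A,T} ∩ {A} = {A} (intersection, +0)
RT@1: {G} ∪ {C} = {C,G} (union, +1)
DRT@1: {A} ∪ {C,G} = {A,C,G} (union, +1)
BDORST@1: {A} ∩ {A,C,G} = {A} (intersection, +0)
BDGORST@1: {A} ∪ {G} = {A,G} (union, +1)
BS@2: {G} ∪ {A} = {A,G} (union, +1)
BOS@2: {A,G} ∩ {A} = {A} (intersection, +0)
RT@2: {T} ∪ {A} = {A,T} (union, +1)
DRT@2: {G} ∪ {A,T} = {A,G,T} (union, +1)
BDORST@2: {A} ∩ {A,G,T} = {A} (intersection, +0)
BDGORST@2: {A} ∩ {A} = {A} (intersection, +0)
BS@3: {T} ∪ {C} = {C,T} (union, +1)
BOS@3: {C,T} ∪ {G} = {C,G,T} (union, +1)
RT@3: {T} ∩ {T} = {T} (intersection, +0)
DRT@3: {C} ∪ {T} = {C,T} (union, +1)
BDORST@3: {C,G,T} ∩ {C,T} = {C,T} (intersection, +0)
BDGORST@3: {C,T} ∩ {T} = {T} (intersection, +0)
per-site changes: [4, 4, 3, 3]; total = 14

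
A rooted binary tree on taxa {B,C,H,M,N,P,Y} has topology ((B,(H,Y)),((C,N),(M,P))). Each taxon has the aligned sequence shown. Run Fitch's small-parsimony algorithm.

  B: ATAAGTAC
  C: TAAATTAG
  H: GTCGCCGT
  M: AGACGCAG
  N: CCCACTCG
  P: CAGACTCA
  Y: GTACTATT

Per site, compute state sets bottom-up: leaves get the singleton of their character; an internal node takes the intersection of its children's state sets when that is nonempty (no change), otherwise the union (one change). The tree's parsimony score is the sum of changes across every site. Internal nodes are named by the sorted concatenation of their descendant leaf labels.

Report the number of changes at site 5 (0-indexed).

[col 0] HY: children H:{G}, Y:{G} ∩→ {G}; cost 0
[col 0] BHY: children B:{A}, HY:{G} ∪→ {A,G}; cost 1
[col 0] CN: children C:{T}, N:{C} ∪→ {C,T}; cost 1
[col 0] MP: children M:{A}, P:{C} ∪→ {A,C}; cost 1
[col 0] CMNP: children CN:{C,T}, MP:{A,C} ∩→ {C}; cost 0
[col 0] BCHMNPY: children BHY:{A,G}, CMNP:{C} ∪→ {A,C,G}; cost 1
[col 1] HY: children H:{T}, Y:{T} ∩→ {T}; cost 0
[col 1] BHY: children B:{T}, HY:{T} ∩→ {T}; cost 0
[col 1] CN: children C:{A}, N:{C} ∪→ {A,C}; cost 1
[col 1] MP: children M:{G}, P:{A} ∪→ {A,G}; cost 1
[col 1] CMNP: children CN:{A,C}, MP:{A,G} ∩→ {A}; cost 0
[col 1] BCHMNPY: children BHY:{T}, CMNP:{A} ∪→ {A,T}; cost 1
[col 2] HY: children H:{C}, Y:{A} ∪→ {A,C}; cost 1
[col 2] BHY: children B:{A}, HY:{A,C} ∩→ {A}; cost 0
[col 2] CN: children C:{A}, N:{C} ∪→ {A,C}; cost 1
[col 2] MP: children M:{A}, P:{G} ∪→ {A,G}; cost 1
[col 2] CMNP: children CN:{A,C}, MP:{A,G} ∩→ {A}; cost 0
[col 2] BCHMNPY: children BHY:{A}, CMNP:{A} ∩→ {A}; cost 0
[col 3] HY: children H:{G}, Y:{C} ∪→ {C,G}; cost 1
[col 3] BHY: children B:{A}, HY:{C,G} ∪→ {A,C,G}; cost 1
[col 3] CN: children C:{A}, N:{A} ∩→ {A}; cost 0
[col 3] MP: children M:{C}, P:{A} ∪→ {A,C}; cost 1
[col 3] CMNP: children CN:{A}, MP:{A,C} ∩→ {A}; cost 0
[col 3] BCHMNPY: children BHY:{A,C,G}, CMNP:{A} ∩→ {A}; cost 0
[col 4] HY: children H:{C}, Y:{T} ∪→ {C,T}; cost 1
[col 4] BHY: children B:{G}, HY:{C,T} ∪→ {C,G,T}; cost 1
[col 4] CN: children C:{T}, N:{C} ∪→ {C,T}; cost 1
[col 4] MP: children M:{G}, P:{C} ∪→ {C,G}; cost 1
[col 4] CMNP: children CN:{C,T}, MP:{C,G} ∩→ {C}; cost 0
[col 4] BCHMNPY: children BHY:{C,G,T}, CMNP:{C} ∩→ {C}; cost 0
[col 5] HY: children H:{C}, Y:{A} ∪→ {A,C}; cost 1
[col 5] BHY: children B:{T}, HY:{A,C} ∪→ {A,C,T}; cost 1
[col 5] CN: children C:{T}, N:{T} ∩→ {T}; cost 0
[col 5] MP: children M:{C}, P:{T} ∪→ {C,T}; cost 1
[col 5] CMNP: children CN:{T}, MP:{C,T} ∩→ {T}; cost 0
[col 5] BCHMNPY: children BHY:{A,C,T}, CMNP:{T} ∩→ {T}; cost 0
[col 6] HY: children H:{G}, Y:{T} ∪→ {G,T}; cost 1
[col 6] BHY: children B:{A}, HY:{G,T} ∪→ {A,G,T}; cost 1
[col 6] CN: children C:{A}, N:{C} ∪→ {A,C}; cost 1
[col 6] MP: children M:{A}, P:{C} ∪→ {A,C}; cost 1
[col 6] CMNP: children CN:{A,C}, MP:{A,C} ∩→ {A,C}; cost 0
[col 6] BCHMNPY: children BHY:{A,G,T}, CMNP:{A,C} ∩→ {A}; cost 0
[col 7] HY: children H:{T}, Y:{T} ∩→ {T}; cost 0
[col 7] BHY: children B:{C}, HY:{T} ∪→ {C,T}; cost 1
[col 7] CN: children C:{G}, N:{G} ∩→ {G}; cost 0
[col 7] MP: children M:{G}, P:{A} ∪→ {A,G}; cost 1
[col 7] CMNP: children CN:{G}, MP:{A,G} ∩→ {G}; cost 0
[col 7] BCHMNPY: children BHY:{C,T}, CMNP:{G} ∪→ {C,G,T}; cost 1
per-site changes: [4, 3, 3, 3, 4, 3, 4, 3]; total = 27

3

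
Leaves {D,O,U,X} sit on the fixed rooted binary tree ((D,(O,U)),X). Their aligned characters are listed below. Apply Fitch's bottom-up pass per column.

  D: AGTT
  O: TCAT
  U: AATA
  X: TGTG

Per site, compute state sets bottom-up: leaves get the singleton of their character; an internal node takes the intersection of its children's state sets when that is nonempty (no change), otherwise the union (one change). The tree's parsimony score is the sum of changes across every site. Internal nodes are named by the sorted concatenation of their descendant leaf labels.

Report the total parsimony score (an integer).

7

site 0, node OU: O={T} ∪ U={A} → {A,T} (+1)
site 0, node DOU: D={A} ∩ OU={A,T} → {A} (+0)
site 0, node DOUX: DOU={A} ∪ X={T} → {A,T} (+1)
site 1, node OU: O={C} ∪ U={A} → {A,C} (+1)
site 1, node DOU: D={G} ∪ OU={A,C} → {A,C,G} (+1)
site 1, node DOUX: DOU={A,C,G} ∩ X={G} → {G} (+0)
site 2, node OU: O={A} ∪ U={T} → {A,T} (+1)
site 2, node DOU: D={T} ∩ OU={A,T} → {T} (+0)
site 2, node DOUX: DOU={T} ∩ X={T} → {T} (+0)
site 3, node OU: O={T} ∪ U={A} → {A,T} (+1)
site 3, node DOU: D={T} ∩ OU={A,T} → {T} (+0)
site 3, node DOUX: DOU={T} ∪ X={G} → {G,T} (+1)
per-site changes: [2, 2, 1, 2]; total = 7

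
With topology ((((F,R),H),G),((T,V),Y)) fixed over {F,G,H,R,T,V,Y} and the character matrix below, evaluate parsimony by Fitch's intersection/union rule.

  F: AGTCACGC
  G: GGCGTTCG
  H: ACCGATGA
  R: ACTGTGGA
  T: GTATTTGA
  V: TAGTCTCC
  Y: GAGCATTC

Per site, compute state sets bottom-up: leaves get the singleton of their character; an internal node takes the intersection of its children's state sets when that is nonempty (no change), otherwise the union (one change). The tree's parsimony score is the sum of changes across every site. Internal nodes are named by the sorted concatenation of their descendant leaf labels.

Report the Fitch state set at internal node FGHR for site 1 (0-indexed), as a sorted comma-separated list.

FR@0: {A} ∩ {A} = {A} (intersection, +0)
FHR@0: {A} ∩ {A} = {A} (intersection, +0)
FGHR@0: {A} ∪ {G} = {A,G} (union, +1)
TV@0: {G} ∪ {T} = {G,T} (union, +1)
TVY@0: {G,T} ∩ {G} = {G} (intersection, +0)
FGHRTVY@0: {A,G} ∩ {G} = {G} (intersection, +0)
FR@1: {G} ∪ {C} = {C,G} (union, +1)
FHR@1: {C,G} ∩ {C} = {C} (intersection, +0)
FGHR@1: {C} ∪ {G} = {C,G} (union, +1)
TV@1: {T} ∪ {A} = {A,T} (union, +1)
TVY@1: {A,T} ∩ {A} = {A} (intersection, +0)
FGHRTVY@1: {C,G} ∪ {A} = {A,C,G} (union, +1)
FR@2: {T} ∩ {T} = {T} (intersection, +0)
FHR@2: {T} ∪ {C} = {C,T} (union, +1)
FGHR@2: {C,T} ∩ {C} = {C} (intersection, +0)
TV@2: {A} ∪ {G} = {A,G} (union, +1)
TVY@2: {A,G} ∩ {G} = {G} (intersection, +0)
FGHRTVY@2: {C} ∪ {G} = {C,G} (union, +1)
FR@3: {C} ∪ {G} = {C,G} (union, +1)
FHR@3: {C,G} ∩ {G} = {G} (intersection, +0)
FGHR@3: {G} ∩ {G} = {G} (intersection, +0)
TV@3: {T} ∩ {T} = {T} (intersection, +0)
TVY@3: {T} ∪ {C} = {C,T} (union, +1)
FGHRTVY@3: {G} ∪ {C,T} = {C,G,T} (union, +1)
FR@4: {A} ∪ {T} = {A,T} (union, +1)
FHR@4: {A,T} ∩ {A} = {A} (intersection, +0)
FGHR@4: {A} ∪ {T} = {A,T} (union, +1)
TV@4: {T} ∪ {C} = {C,T} (union, +1)
TVY@4: {C,T} ∪ {A} = {A,C,T} (union, +1)
FGHRTVY@4: {A,T} ∩ {A,C,T} = {A,T} (intersection, +0)
FR@5: {C} ∪ {G} = {C,G} (union, +1)
FHR@5: {C,G} ∪ {T} = {C,G,T} (union, +1)
FGHR@5: {C,G,T} ∩ {T} = {T} (intersection, +0)
TV@5: {T} ∩ {T} = {T} (intersection, +0)
TVY@5: {T} ∩ {T} = {T} (intersection, +0)
FGHRTVY@5: {T} ∩ {T} = {T} (intersection, +0)
FR@6: {G} ∩ {G} = {G} (intersection, +0)
FHR@6: {G} ∩ {G} = {G} (intersection, +0)
FGHR@6: {G} ∪ {C} = {C,G} (union, +1)
TV@6: {G} ∪ {C} = {C,G} (union, +1)
TVY@6: {C,G} ∪ {T} = {C,G,T} (union, +1)
FGHRTVY@6: {C,G} ∩ {C,G,T} = {C,G} (intersection, +0)
FR@7: {C} ∪ {A} = {A,C} (union, +1)
FHR@7: {A,C} ∩ {A} = {A} (intersection, +0)
FGHR@7: {A} ∪ {G} = {A,G} (union, +1)
TV@7: {A} ∪ {C} = {A,C} (union, +1)
TVY@7: {A,C} ∩ {C} = {C} (intersection, +0)
FGHRTVY@7: {A,G} ∪ {C} = {A,C,G} (union, +1)
per-site changes: [2, 4, 3, 3, 4, 2, 3, 4]; total = 25

C,G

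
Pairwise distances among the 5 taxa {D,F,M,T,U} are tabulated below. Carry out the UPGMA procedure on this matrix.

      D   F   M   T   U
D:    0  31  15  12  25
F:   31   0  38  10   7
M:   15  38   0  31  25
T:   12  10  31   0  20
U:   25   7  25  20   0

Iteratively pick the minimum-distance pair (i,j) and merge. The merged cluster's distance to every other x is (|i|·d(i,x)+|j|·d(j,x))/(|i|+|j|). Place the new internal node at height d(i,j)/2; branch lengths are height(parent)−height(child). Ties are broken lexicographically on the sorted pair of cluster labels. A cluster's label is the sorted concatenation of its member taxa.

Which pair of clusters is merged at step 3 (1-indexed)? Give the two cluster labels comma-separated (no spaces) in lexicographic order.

DT,FU

step 1: merge (F,U) at d=7; branch lengths F→7/2, U→7/2; new cluster FU
  updated: d(D,FU)=28, d(FU,M)=63/2, d(FU,T)=15
step 2: merge (D,T) at d=12; branch lengths D→6, T→6; new cluster DT
  updated: d(DT,FU)=43/2, d(DT,M)=23
step 3: merge (DT,FU) at d=43/2; branch lengths DT→19/4, FU→29/4; new cluster DFTU
  updated: d(DFTU,M)=109/4
step 4: merge (DFTU,M) at d=109/4; branch lengths DFTU→23/8, M→109/8; new cluster DFMTU
final tree: (((D:6,T:6):19/4,(F:7/2,U:7/2):29/4):23/8,M:109/8)
total length: 95/2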